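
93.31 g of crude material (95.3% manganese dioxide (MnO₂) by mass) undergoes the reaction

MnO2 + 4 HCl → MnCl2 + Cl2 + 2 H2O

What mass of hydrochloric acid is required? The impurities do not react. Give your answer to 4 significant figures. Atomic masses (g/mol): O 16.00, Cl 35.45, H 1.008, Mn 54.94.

Mass of pure MnO2 = 93.31 g × 0.953 = 88.924 g.
M(MnO2) = 54.94 + 2(16.00) = 86.94 g/mol.
M(HCl) = 1.008 + 35.45 = 36.458 g/mol.
n(MnO2) = 88.924 g / 86.94 g/mol = 1.0228 mol.
From the equation the MnO2:HCl mole ratio is 1:4, so n(HCl) = 1.0228 × 4/1 = 4.0913 mol.
Mass of HCl = 4.0913 mol × 36.458 g/mol = 149.16 g.

149.2 g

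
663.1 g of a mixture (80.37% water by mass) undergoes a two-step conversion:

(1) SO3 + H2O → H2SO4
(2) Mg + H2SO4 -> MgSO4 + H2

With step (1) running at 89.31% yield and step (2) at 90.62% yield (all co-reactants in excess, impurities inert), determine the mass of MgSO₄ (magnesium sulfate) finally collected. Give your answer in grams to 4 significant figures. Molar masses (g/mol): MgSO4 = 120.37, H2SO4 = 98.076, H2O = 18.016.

2882 g

Pure H2O = 663.1 × 0.8037 = 532.93 g.
n(H2O) = 532.93 / 18.016 = 29.581 mol.
Step 1 (H2O:H2SO4 = 1:1): theoretical n(H2SO4) = 29.581 mol; at 89.31% yield, n(H2SO4) = 26.419 mol.
Step 2 (H2SO4:MgSO4 = 1:1): theoretical n(MgSO4) = 26.419 mol, so theoretical mass = 26.419 × 120.37 = 3180.0 g.
At 90.62% yield, actual mass of MgSO4 = 3180.0 × 0.9062 = 2881.8 g.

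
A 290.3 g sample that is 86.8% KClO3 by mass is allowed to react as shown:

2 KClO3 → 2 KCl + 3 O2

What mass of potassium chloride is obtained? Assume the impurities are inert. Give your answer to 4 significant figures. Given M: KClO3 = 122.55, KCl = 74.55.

Mass of pure KClO3 = 290.3 g × 0.868 = 251.98 g.
n(KClO3) = 251.98 g / 122.55 g/mol = 2.0561 mol.
From the equation the KClO3:KCl mole ratio is 2:2, so n(KCl) = 2.0561 × 2/2 = 2.0561 mol.
Mass of KCl = 2.0561 mol × 74.55 g/mol = 153.29 g.

153.3 g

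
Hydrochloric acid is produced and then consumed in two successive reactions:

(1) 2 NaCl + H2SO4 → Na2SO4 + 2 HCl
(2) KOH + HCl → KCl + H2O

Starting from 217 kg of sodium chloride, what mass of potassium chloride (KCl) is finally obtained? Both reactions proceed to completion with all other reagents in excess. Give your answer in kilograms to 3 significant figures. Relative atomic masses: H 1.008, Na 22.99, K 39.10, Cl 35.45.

277 kg

M(NaCl) = 22.99 + 35.45 = 58.44 g/mol.
M(KCl) = 39.10 + 35.45 = 74.55 g/mol.
217 kg = 217000 g.
n(NaCl) = 217000 / 58.44 = 3713 mol.
Step 1 gives a 2:2 ratio of NaCl to HCl, so n(HCl) = 3713 mol.
In step 2 the HCl:KCl ratio is 1:1, so n(KCl) = 3713 mol.
Mass of KCl = 3713 × 74.55 = 276800 g = 277 kg.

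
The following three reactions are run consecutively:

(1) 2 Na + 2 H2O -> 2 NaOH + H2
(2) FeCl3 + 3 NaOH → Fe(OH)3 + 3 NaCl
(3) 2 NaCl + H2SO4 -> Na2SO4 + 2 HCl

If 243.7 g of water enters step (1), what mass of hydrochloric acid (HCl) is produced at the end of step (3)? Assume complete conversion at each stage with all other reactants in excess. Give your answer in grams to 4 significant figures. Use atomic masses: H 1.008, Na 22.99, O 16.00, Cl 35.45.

493.2 g

M(H2O) = 2(1.008) + 16.00 = 18.016 g/mol.
M(HCl) = 1.008 + 35.45 = 36.458 g/mol.
n(H2O) = 243.7 / 18.016 = 13.527 mol.
Reaction (1): H2O→NaOH ratio 2:2 ⇒ n(NaOH) = 13.527 mol.
Reaction (2): NaOH→NaCl ratio 3:3 ⇒ n(NaCl) = 13.527 mol.
Reaction (3): NaCl→HCl ratio 2:2 ⇒ n(HCl) = 13.527 mol.
Mass of HCl = 13.527 × 36.458 = 493.16 g.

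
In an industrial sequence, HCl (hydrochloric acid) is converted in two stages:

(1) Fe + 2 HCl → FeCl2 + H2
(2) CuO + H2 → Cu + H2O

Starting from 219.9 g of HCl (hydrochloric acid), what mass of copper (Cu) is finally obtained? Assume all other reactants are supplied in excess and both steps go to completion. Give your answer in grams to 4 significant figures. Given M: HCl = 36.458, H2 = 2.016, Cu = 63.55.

191.7 g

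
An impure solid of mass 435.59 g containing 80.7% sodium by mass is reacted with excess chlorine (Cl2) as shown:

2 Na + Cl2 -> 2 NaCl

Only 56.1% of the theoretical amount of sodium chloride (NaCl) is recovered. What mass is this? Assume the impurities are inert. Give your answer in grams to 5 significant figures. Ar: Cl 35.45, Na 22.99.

Pure Na available = 435.59 g × 0.807 = 351.521 g.
M(Na) = 22.99 g/mol.
M(NaCl) = 22.99 + 35.45 = 58.44 g/mol.
n(Na) = 351.521 g / 22.99 g/mol = 15.2902 mol.
From the equation the Na:NaCl mole ratio is 2:2, so n(NaCl) = 15.2902 × 2/2 = 15.2902 mol.
Mass of NaCl = 15.2902 mol × 58.44 g/mol = 893.558 g.
Actual mass collected = 893.558 g × 0.561 = 501.286 g.

501.29 g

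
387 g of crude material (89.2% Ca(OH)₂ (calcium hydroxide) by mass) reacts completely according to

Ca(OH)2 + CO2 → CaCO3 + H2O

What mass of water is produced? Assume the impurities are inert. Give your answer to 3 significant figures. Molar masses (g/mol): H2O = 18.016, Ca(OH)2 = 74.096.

Mass of pure Ca(OH)2 = 387 g × 0.892 = 345.2 g.
n(Ca(OH)2) = 345.2 g / 74.096 g/mol = 4.659 mol.
From the equation the Ca(OH)2:H2O mole ratio is 1:1, so n(H2O) = 4.659 × 1/1 = 4.659 mol.
Mass of H2O = 4.659 mol × 18.016 g/mol = 83.93 g.

83.9 g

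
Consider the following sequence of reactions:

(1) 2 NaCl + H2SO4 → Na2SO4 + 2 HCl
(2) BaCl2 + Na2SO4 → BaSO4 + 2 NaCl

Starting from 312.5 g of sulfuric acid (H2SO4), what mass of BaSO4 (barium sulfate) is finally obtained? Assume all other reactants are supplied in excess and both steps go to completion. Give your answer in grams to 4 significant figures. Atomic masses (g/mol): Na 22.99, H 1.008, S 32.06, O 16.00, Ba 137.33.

743.7 g

M(H2SO4) = 2(1.008) + 32.06 + 4(16.00) = 98.076 g/mol.
M(BaSO4) = 137.33 + 32.06 + 4(16.00) = 233.39 g/mol.
n(H2SO4) = 312.50 / 98.076 = 3.1863 mol.
Step 1 gives a 1:1 ratio of H2SO4 to Na2SO4, so n(Na2SO4) = 3.1863 mol.
In step 2 the Na2SO4:BaSO4 ratio is 1:1, so n(BaSO4) = 3.1863 mol.
Mass of BaSO4 = 3.1863 × 233.39 = 743.65 g.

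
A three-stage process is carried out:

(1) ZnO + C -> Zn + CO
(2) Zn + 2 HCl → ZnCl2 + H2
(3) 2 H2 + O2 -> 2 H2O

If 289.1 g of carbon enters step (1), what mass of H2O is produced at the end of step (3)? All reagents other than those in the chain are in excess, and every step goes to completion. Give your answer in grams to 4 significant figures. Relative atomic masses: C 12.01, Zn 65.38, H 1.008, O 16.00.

M(C) = 12.01 g/mol.
M(H2O) = 2(1.008) + 16.00 = 18.016 g/mol.
n(C) = 289.1 / 12.01 = 24.072 mol.
Reaction (1): C→Zn ratio 1:1 ⇒ n(Zn) = 24.072 mol.
Reaction (2): Zn→H2 ratio 1:1 ⇒ n(H2) = 24.072 mol.
Reaction (3): H2→H2O ratio 2:2 ⇒ n(H2O) = 24.072 mol.
Mass of H2O = 24.072 × 18.016 = 433.67 g.

433.7 g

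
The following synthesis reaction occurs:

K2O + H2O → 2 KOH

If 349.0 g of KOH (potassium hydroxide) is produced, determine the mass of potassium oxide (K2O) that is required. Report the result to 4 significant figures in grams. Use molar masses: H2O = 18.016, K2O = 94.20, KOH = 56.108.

n(KOH) = 349.00 g / 56.108 g/mol = 6.2201 mol.
From the equation the KOH:K2O mole ratio is 2:1, so n(K2O) = 6.2201 × 1/2 = 3.1101 mol.
Mass of K2O = 3.1101 mol × 94.20 g/mol = 292.97 g.

293.0 g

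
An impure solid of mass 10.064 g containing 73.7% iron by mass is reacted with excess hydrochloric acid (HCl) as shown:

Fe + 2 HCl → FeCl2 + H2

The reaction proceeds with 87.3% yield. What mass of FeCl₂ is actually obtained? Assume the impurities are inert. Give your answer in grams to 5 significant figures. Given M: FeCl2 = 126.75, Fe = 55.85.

Pure Fe available = 10.064 g × 0.737 = 7.41717 g.
n(Fe) = 7.41717 g / 55.85 g/mol = 0.132805 mol.
From the equation the Fe:FeCl2 mole ratio is 1:1, so n(FeCl2) = 0.132805 × 1/1 = 0.132805 mol.
Mass of FeCl2 = 0.132805 mol × 126.75 g/mol = 16.8331 g.
Actual mass collected = 16.8331 g × 0.873 = 14.6953 g.

14.695 g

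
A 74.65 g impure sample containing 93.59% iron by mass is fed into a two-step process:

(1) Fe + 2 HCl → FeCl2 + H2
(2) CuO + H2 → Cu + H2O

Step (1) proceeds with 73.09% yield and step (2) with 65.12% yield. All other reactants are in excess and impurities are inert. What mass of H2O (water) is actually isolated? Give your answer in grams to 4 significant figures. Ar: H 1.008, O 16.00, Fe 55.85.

10.73 g

Pure Fe = 74.65 × 0.9359 = 69.865 g.
M(Fe) = 55.85 g/mol.
M(H2O) = 2(1.008) + 16.00 = 18.016 g/mol.
n(Fe) = 69.865 / 55.85 = 1.2509 mol.
Step 1 (Fe:H2 = 1:1): theoretical n(H2) = 1.2509 mol; at 73.09% yield, n(H2) = 0.91431 mol.
Step 2 (H2:H2O = 1:1): theoretical n(H2O) = 0.91431 mol, so theoretical mass = 0.91431 × 18.016 = 16.472 g.
At 65.12% yield, actual mass of H2O = 16.472 × 0.6512 = 10.727 g.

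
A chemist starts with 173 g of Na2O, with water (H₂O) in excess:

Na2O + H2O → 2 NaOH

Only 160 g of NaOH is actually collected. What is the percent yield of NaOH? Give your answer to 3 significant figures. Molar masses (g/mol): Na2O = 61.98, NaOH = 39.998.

71.7 %

n(Na2O) = 173.0 g / 61.98 g/mol = 2.791 mol.
From the equation the Na2O:NaOH mole ratio is 1:2, so n(NaOH) = 2.791 × 2/1 = 5.582 mol.
Mass of NaOH = 5.582 mol × 39.998 g/mol = 223.3 g.
This is the theoretical yield. Percent yield = 160 g / 223.3 g × 100% = 71.66%.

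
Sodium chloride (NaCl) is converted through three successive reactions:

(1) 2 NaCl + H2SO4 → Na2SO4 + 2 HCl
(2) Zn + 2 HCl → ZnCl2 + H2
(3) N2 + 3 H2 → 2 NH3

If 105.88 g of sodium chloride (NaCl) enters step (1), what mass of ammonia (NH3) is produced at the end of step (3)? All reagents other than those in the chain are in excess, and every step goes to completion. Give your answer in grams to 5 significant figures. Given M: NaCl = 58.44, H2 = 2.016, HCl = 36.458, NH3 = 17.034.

10.287 g

n(NaCl) = 105.88 / 58.44 = 1.81177 mol.
Reaction (1): NaCl→HCl ratio 2:2 ⇒ n(HCl) = 1.81177 mol.
Reaction (2): HCl→H2 ratio 2:1 ⇒ n(H2) = 0.905886 mol.
Reaction (3): H2→NH3 ratio 3:2 ⇒ n(NH3) = 0.603924 mol.
Mass of NH3 = 0.603924 × 17.034 = 10.2872 g.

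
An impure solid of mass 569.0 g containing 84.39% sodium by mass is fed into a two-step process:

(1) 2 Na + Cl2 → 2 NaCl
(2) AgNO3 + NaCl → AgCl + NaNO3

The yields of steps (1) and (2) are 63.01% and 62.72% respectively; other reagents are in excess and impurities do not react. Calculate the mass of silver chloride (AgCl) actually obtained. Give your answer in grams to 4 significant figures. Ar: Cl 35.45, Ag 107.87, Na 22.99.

Pure Na = 569.0 × 0.8439 = 480.18 g.
M(Na) = 22.99 g/mol.
M(AgCl) = 107.87 + 35.45 = 143.32 g/mol.
n(Na) = 480.18 / 22.99 = 20.886 mol.
Step 1 (Na:NaCl = 2:2): theoretical n(NaCl) = 20.886 mol; at 63.01% yield, n(NaCl) = 13.161 mol.
Step 2 (NaCl:AgCl = 1:1): theoretical n(AgCl) = 13.161 mol, so theoretical mass = 13.161 × 143.32 = 1886.2 g.
At 62.72% yield, actual mass of AgCl = 1886.2 × 0.6272 = 1183.0 g.

1183 g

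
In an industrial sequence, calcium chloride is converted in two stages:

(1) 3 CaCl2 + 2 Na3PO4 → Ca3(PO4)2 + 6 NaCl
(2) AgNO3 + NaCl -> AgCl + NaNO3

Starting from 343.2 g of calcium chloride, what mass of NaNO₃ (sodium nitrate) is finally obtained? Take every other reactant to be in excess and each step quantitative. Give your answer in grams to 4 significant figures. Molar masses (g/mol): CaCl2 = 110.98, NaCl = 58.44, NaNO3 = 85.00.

n(CaCl2) = 343.20 / 110.98 = 3.0924 mol.
Step 1 gives a 3:6 ratio of CaCl2 to NaCl, so n(NaCl) = 6.1849 mol.
In step 2 the NaCl:NaNO3 ratio is 1:1, so n(NaNO3) = 6.1849 mol.
Mass of NaNO3 = 6.1849 × 85.00 = 525.72 g.

525.7 g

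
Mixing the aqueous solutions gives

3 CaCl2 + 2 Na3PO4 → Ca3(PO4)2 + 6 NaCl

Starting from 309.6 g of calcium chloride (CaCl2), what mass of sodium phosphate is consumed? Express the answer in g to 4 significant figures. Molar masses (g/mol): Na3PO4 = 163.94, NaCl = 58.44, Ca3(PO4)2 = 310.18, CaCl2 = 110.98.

n(CaCl2) = 309.60 g / 110.98 g/mol = 2.7897 mol.
From the equation the CaCl2:Na3PO4 mole ratio is 3:2, so n(Na3PO4) = 2.7897 × 2/3 = 1.8598 mol.
Mass of Na3PO4 = 1.8598 mol × 163.94 g/mol = 304.89 g.

304.9 g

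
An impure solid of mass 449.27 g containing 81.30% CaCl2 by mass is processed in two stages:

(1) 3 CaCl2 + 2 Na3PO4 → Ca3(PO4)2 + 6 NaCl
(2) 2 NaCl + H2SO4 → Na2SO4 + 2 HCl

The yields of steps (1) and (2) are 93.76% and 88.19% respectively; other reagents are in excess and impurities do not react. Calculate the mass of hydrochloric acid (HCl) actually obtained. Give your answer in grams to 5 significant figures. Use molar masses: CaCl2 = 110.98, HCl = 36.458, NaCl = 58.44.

Pure CaCl2 = 449.27 × 0.8130 = 365.257 g.
n(CaCl2) = 365.257 / 110.98 = 3.29119 mol.
Step 1 (CaCl2:NaCl = 3:6): theoretical n(NaCl) = 6.58238 mol; at 93.76% yield, n(NaCl) = 6.17164 mol.
Step 2 (NaCl:HCl = 2:2): theoretical n(HCl) = 6.17164 mol, so theoretical mass = 6.17164 × 36.458 = 225.006 g.
At 88.19% yield, actual mass of HCl = 225.006 × 0.8819 = 198.433 g.

198.43 g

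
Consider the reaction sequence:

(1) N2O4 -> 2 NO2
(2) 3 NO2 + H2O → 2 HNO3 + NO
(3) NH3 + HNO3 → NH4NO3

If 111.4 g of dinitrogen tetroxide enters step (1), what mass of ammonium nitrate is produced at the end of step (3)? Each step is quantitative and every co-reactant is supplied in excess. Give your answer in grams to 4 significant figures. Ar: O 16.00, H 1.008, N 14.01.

129.2 g

M(N2O4) = 2(14.01) + 4(16.00) = 92.02 g/mol.
M(NH4NO3) = 2(14.01) + 4(1.008) + 3(16.00) = 80.052 g/mol.
n(N2O4) = 111.4 / 92.02 = 1.2106 mol.
Reaction (1): N2O4→NO2 ratio 1:2 ⇒ n(NO2) = 2.4212 mol.
Reaction (2): NO2→HNO3 ratio 3:2 ⇒ n(HNO3) = 1.6141 mol.
Reaction (3): HNO3→NH4NO3 ratio 1:1 ⇒ n(NH4NO3) = 1.6141 mol.
Mass of NH4NO3 = 1.6141 × 80.052 = 129.22 g.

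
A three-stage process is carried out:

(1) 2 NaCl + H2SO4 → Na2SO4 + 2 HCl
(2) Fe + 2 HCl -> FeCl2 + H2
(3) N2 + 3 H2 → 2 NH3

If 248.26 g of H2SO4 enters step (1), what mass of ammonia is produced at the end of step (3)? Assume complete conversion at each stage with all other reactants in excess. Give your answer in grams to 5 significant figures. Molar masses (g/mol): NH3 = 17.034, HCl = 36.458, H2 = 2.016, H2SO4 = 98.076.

28.745 g

n(H2SO4) = 248.26 / 98.076 = 2.53130 mol.
Reaction (1): H2SO4→HCl ratio 1:2 ⇒ n(HCl) = 5.06260 mol.
Reaction (2): HCl→H2 ratio 2:1 ⇒ n(H2) = 2.53130 mol.
Reaction (3): H2→NH3 ratio 3:2 ⇒ n(NH3) = 1.68753 mol.
Mass of NH3 = 1.68753 × 17.034 = 28.7455 g.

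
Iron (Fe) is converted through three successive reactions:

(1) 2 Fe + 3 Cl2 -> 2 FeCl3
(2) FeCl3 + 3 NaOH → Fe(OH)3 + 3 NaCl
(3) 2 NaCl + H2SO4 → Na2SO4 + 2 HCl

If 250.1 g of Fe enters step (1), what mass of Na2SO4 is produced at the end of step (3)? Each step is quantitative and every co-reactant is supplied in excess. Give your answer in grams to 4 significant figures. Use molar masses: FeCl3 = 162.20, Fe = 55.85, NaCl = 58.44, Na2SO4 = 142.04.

n(Fe) = 250.1 / 55.85 = 4.4781 mol.
Reaction (1): Fe→FeCl3 ratio 2:2 ⇒ n(FeCl3) = 4.4781 mol.
Reaction (2): FeCl3→NaCl ratio 1:3 ⇒ n(NaCl) = 13.434 mol.
Reaction (3): NaCl→Na2SO4 ratio 2:1 ⇒ n(Na2SO4) = 6.7171 mol.
Mass of Na2SO4 = 6.7171 × 142.04 = 954.10 g.

954.1 g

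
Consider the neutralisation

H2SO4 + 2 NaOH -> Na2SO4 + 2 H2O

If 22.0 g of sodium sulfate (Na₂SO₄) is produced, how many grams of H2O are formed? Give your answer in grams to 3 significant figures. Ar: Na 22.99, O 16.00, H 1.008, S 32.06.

M(Na2SO4) = 2(22.99) + 32.06 + 4(16.00) = 142.04 g/mol.
M(H2O) = 2(1.008) + 16.00 = 18.016 g/mol.
n(Na2SO4) = 22.00 g / 142.04 g/mol = 0.1549 mol.
From the equation the Na2SO4:H2O mole ratio is 1:2, so n(H2O) = 0.1549 × 2/1 = 0.3098 mol.
Mass of H2O = 0.3098 mol × 18.016 g/mol = 5.581 g.

5.58 g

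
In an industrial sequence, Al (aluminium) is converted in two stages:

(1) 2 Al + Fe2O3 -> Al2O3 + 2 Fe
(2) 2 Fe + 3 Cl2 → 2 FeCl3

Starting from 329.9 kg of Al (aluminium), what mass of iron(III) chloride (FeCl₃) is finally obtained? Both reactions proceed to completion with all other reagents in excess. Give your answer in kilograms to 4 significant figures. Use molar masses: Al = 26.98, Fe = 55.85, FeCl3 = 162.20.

329.9 kg = 329900 g.
n(Al) = 329900 / 26.98 = 12228 mol.
Step 1 gives a 2:2 ratio of Al to Fe, so n(Fe) = 12228 mol.
In step 2 the Fe:FeCl3 ratio is 2:2, so n(FeCl3) = 12228 mol.
Mass of FeCl3 = 12228 × 162.20 = 1.9833 × 10^6 g = 1983 kg.

1983 kg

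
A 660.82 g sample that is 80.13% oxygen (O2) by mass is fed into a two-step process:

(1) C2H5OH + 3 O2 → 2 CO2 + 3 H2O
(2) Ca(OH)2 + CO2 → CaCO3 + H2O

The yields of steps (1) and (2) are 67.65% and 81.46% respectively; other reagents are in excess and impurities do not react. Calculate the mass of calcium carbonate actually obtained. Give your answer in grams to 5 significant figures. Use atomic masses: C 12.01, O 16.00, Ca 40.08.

608.47 g

Pure O2 = 660.82 × 0.8013 = 529.515 g.
M(O2) = 2(16.00) = 32.00 g/mol.
M(CaCO3) = 40.08 + 12.01 + 3(16.00) = 100.09 g/mol.
n(O2) = 529.515 / 32.00 = 16.5473 mol.
Step 1 (O2:CO2 = 3:2): theoretical n(CO2) = 11.0316 mol; at 67.65% yield, n(CO2) = 7.46285 mol.
Step 2 (CO2:CaCO3 = 1:1): theoretical n(CaCO3) = 7.46285 mol, so theoretical mass = 7.46285 × 100.09 = 746.957 g.
At 81.46% yield, actual mass of CaCO3 = 746.957 × 0.8146 = 608.471 g.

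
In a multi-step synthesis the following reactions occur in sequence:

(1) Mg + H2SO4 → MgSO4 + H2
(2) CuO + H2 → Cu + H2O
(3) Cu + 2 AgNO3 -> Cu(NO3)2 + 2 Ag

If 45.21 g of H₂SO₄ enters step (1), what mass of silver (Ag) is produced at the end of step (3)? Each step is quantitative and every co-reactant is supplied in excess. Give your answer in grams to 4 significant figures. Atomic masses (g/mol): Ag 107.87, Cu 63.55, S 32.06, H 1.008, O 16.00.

M(H2SO4) = 2(1.008) + 32.06 + 4(16.00) = 98.076 g/mol.
M(Ag) = 107.87 g/mol.
n(H2SO4) = 45.21 / 98.076 = 0.46097 mol.
Reaction (1): H2SO4→H2 ratio 1:1 ⇒ n(H2) = 0.46097 mol.
Reaction (2): H2→Cu ratio 1:1 ⇒ n(Cu) = 0.46097 mol.
Reaction (3): Cu→Ag ratio 1:2 ⇒ n(Ag) = 0.92194 mol.
Mass of Ag = 0.92194 × 107.87 = 99.449 g.

99.45 g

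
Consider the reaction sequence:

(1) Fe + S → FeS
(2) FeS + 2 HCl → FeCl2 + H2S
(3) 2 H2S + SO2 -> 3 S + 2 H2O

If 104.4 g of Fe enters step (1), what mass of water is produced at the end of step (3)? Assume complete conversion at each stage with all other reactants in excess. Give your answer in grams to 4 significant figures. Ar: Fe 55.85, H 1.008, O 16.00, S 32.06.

M(Fe) = 55.85 g/mol.
M(H2O) = 2(1.008) + 16.00 = 18.016 g/mol.
n(Fe) = 104.4 / 55.85 = 1.8693 mol.
Reaction (1): Fe→FeS ratio 1:1 ⇒ n(FeS) = 1.8693 mol.
Reaction (2): FeS→H2S ratio 1:1 ⇒ n(H2S) = 1.8693 mol.
Reaction (3): H2S→H2O ratio 2:2 ⇒ n(H2O) = 1.8693 mol.
Mass of H2O = 1.8693 × 18.016 = 33.677 g.

33.68 g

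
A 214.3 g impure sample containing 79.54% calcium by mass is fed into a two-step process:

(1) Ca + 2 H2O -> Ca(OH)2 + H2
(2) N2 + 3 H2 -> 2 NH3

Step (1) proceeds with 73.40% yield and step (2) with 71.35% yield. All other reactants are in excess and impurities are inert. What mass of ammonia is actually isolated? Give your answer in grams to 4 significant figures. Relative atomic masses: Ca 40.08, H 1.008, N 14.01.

Pure Ca = 214.3 × 0.7954 = 170.45 g.
M(Ca) = 40.08 g/mol.
M(NH3) = 14.01 + 3(1.008) = 17.034 g/mol.
n(Ca) = 170.45 / 40.08 = 4.2528 mol.
Step 1 (Ca:H2 = 1:1): theoretical n(H2) = 4.2528 mol; at 73.40% yield, n(H2) = 3.1216 mol.
Step 2 (H2:NH3 = 3:2): theoretical n(NH3) = 2.0811 mol, so theoretical mass = 2.0811 × 17.034 = 35.449 g.
At 71.35% yield, actual mass of NH3 = 35.449 × 0.7135 = 25.293 g.

25.29 g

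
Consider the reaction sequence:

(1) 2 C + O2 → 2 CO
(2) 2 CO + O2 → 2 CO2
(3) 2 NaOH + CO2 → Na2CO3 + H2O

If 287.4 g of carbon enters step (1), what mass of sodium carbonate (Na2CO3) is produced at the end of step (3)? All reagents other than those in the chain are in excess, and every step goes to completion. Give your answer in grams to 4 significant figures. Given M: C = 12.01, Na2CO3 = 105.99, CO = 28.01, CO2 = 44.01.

n(C) = 287.4 / 12.01 = 23.930 mol.
Reaction (1): C→CO ratio 2:2 ⇒ n(CO) = 23.930 mol.
Reaction (2): CO→CO2 ratio 2:2 ⇒ n(CO2) = 23.930 mol.
Reaction (3): CO2→Na2CO3 ratio 1:1 ⇒ n(Na2CO3) = 23.930 mol.
Mass of Na2CO3 = 23.930 × 105.99 = 2536.3 g.

2536 g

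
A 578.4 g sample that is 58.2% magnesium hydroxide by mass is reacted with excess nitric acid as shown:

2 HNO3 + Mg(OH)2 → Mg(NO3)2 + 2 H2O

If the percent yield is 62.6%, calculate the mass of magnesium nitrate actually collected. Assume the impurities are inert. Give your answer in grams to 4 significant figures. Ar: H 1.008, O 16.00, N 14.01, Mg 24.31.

535.9 g

Pure Mg(OH)2 available = 578.4 g × 0.582 = 336.63 g.
M(Mg(OH)2) = 24.31 + 2(16.00) + 2(1.008) = 58.326 g/mol.
M(Mg(NO3)2) = 24.31 + 2(14.01) + 6(16.00) = 148.33 g/mol.
n(Mg(OH)2) = 336.63 g / 58.326 g/mol = 5.7715 mol.
From the equation the Mg(OH)2:Mg(NO3)2 mole ratio is 1:1, so n(Mg(NO3)2) = 5.7715 × 1/1 = 5.7715 mol.
Mass of Mg(NO3)2 = 5.7715 mol × 148.33 g/mol = 856.09 g.
Actual mass collected = 856.09 g × 0.626 = 535.91 g.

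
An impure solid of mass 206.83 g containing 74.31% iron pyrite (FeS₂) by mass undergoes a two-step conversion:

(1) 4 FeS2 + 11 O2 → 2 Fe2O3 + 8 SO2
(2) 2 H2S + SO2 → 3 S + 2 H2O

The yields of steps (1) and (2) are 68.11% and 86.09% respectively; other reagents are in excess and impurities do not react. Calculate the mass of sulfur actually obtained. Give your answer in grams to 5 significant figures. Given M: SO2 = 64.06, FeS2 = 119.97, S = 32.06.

Pure FeS2 = 206.83 × 0.7431 = 153.695 g.
n(FeS2) = 153.695 / 119.97 = 1.28112 mol.
Step 1 (FeS2:SO2 = 4:8): theoretical n(SO2) = 2.56223 mol; at 68.11% yield, n(SO2) = 1.74513 mol.
Step 2 (SO2:S = 1:3): theoretical n(S) = 5.23540 mol, so theoretical mass = 5.23540 × 32.06 = 167.847 g.
At 86.09% yield, actual mass of S = 167.847 × 0.8609 = 144.500 g.

144.50 g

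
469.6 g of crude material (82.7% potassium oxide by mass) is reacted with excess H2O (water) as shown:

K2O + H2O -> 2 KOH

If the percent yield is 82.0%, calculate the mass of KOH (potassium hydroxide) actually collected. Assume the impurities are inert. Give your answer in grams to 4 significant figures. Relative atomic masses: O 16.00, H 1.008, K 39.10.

379.4 g

Pure K2O available = 469.6 g × 0.827 = 388.36 g.
M(K2O) = 2(39.10) + 16.00 = 94.20 g/mol.
M(KOH) = 39.10 + 16.00 + 1.008 = 56.108 g/mol.
n(K2O) = 388.36 g / 94.20 g/mol = 4.1227 mol.
From the equation the K2O:KOH mole ratio is 1:2, so n(KOH) = 4.1227 × 2/1 = 8.2454 mol.
Mass of KOH = 8.2454 mol × 56.108 g/mol = 462.63 g.
Actual mass collected = 462.63 g × 0.820 = 379.36 g.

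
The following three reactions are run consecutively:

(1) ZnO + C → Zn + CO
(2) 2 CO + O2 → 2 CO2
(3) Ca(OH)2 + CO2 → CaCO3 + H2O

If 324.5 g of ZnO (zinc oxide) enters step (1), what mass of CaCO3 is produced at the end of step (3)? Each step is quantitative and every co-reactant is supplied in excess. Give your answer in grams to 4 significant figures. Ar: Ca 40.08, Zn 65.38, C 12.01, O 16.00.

399.1 g

M(ZnO) = 65.38 + 16.00 = 81.38 g/mol.
M(CaCO3) = 40.08 + 12.01 + 3(16.00) = 100.09 g/mol.
n(ZnO) = 324.5 / 81.38 = 3.9875 mol.
Reaction (1): ZnO→CO ratio 1:1 ⇒ n(CO) = 3.9875 mol.
Reaction (2): CO→CO2 ratio 2:2 ⇒ n(CO2) = 3.9875 mol.
Reaction (3): CO2→CaCO3 ratio 1:1 ⇒ n(CaCO3) = 3.9875 mol.
Mass of CaCO3 = 3.9875 × 100.09 = 399.11 g.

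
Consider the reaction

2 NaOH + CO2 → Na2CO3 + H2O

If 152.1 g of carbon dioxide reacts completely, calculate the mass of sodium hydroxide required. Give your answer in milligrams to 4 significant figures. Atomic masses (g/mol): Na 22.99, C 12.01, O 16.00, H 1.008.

M(CO2) = 12.01 + 2(16.00) = 44.01 g/mol.
M(NaOH) = 22.99 + 16.00 + 1.008 = 39.998 g/mol.
n(CO2) = 152.10 g / 44.01 g/mol = 3.4560 mol.
From the equation the CO2:NaOH mole ratio is 1:2, so n(NaOH) = 3.4560 × 2/1 = 6.9121 mol.
Mass of NaOH = 6.9121 mol × 39.998 g/mol = 276.47 g.
Converting to mg: 276.47 g = 276500 mg.

276500 mg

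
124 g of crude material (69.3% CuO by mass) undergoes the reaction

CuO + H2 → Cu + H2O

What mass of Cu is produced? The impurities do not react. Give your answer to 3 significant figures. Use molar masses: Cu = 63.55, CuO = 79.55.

Mass of pure CuO = 124 g × 0.693 = 85.93 g.
n(CuO) = 85.93 g / 79.55 g/mol = 1.080 mol.
From the equation the CuO:Cu mole ratio is 1:1, so n(Cu) = 1.080 × 1/1 = 1.080 mol.
Mass of Cu = 1.080 mol × 63.55 g/mol = 68.65 g.

68.6 g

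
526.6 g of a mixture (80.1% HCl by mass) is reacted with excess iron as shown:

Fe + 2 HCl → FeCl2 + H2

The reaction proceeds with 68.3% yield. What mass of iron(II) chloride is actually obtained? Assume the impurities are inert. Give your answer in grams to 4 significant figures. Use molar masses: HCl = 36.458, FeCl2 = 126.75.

500.8 g

Pure HCl available = 526.6 g × 0.801 = 421.81 g.
n(HCl) = 421.81 g / 36.458 g/mol = 11.570 mol.
From the equation the HCl:FeCl2 mole ratio is 2:1, so n(FeCl2) = 11.570 × 1/2 = 5.7848 mol.
Mass of FeCl2 = 5.7848 mol × 126.75 g/mol = 733.23 g.
Actual mass collected = 733.23 g × 0.683 = 500.79 g.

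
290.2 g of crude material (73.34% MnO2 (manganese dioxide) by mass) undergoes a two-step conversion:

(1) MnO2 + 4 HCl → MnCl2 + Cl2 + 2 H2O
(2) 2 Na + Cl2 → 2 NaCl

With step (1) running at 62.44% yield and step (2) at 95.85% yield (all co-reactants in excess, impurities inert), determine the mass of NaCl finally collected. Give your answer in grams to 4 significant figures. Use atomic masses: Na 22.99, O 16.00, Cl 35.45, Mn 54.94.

Pure MnO2 = 290.2 × 0.7334 = 212.83 g.
M(MnO2) = 54.94 + 2(16.00) = 86.94 g/mol.
M(NaCl) = 22.99 + 35.45 = 58.44 g/mol.
n(MnO2) = 212.83 / 86.94 = 2.4480 mol.
Step 1 (MnO2:Cl2 = 1:1): theoretical n(Cl2) = 2.4480 mol; at 62.44% yield, n(Cl2) = 1.5286 mol.
Step 2 (Cl2:NaCl = 1:2): theoretical n(NaCl) = 3.0571 mol, so theoretical mass = 3.0571 × 58.44 = 178.66 g.
At 95.85% yield, actual mass of NaCl = 178.66 × 0.9585 = 171.24 g.

171.2 g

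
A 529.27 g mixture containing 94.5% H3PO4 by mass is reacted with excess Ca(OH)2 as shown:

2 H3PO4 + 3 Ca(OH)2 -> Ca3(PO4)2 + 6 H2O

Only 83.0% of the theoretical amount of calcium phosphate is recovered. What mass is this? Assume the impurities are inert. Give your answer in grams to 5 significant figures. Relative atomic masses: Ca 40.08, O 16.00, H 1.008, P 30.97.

Pure H3PO4 available = 529.27 g × 0.945 = 500.160 g.
M(H3PO4) = 3(1.008) + 30.97 + 4(16.00) = 97.994 g/mol.
M(Ca3(PO4)2) = 3(40.08) + 2(30.97) + 8(16.00) = 310.18 g/mol.
n(H3PO4) = 500.160 g / 97.994 g/mol = 5.10399 mol.
From the equation the H3PO4:Ca3(PO4)2 mole ratio is 2:1, so n(Ca3(PO4)2) = 5.10399 × 1/2 = 2.55199 mol.
Mass of Ca3(PO4)2 = 2.55199 mol × 310.18 g/mol = 791.577 g.
Actual mass collected = 791.577 g × 0.830 = 657.009 g.

657.01 g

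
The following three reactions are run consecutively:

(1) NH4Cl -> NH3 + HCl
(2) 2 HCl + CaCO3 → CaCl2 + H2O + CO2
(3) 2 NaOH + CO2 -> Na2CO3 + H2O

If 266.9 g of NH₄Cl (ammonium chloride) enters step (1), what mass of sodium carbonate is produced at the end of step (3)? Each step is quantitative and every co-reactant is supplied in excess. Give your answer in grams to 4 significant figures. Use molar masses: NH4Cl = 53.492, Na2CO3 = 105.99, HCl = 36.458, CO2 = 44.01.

264.4 g

n(NH4Cl) = 266.9 / 53.492 = 4.9895 mol.
Reaction (1): NH4Cl→HCl ratio 1:1 ⇒ n(HCl) = 4.9895 mol.
Reaction (2): HCl→CO2 ratio 2:1 ⇒ n(CO2) = 2.4948 mol.
Reaction (3): CO2→Na2CO3 ratio 1:1 ⇒ n(Na2CO3) = 2.4948 mol.
Mass of Na2CO3 = 2.4948 × 105.99 = 264.42 g.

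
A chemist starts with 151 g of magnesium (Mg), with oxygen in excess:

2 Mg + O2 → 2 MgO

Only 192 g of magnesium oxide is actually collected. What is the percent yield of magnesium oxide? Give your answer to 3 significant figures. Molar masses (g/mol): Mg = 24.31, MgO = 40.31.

n(Mg) = 151.0 g / 24.31 g/mol = 6.211 mol.
From the equation the Mg:MgO mole ratio is 2:2, so n(MgO) = 6.211 × 2/2 = 6.211 mol.
Mass of MgO = 6.211 mol × 40.31 g/mol = 250.4 g.
This is the theoretical yield. Percent yield = 192 g / 250.4 g × 100% = 76.68%.

76.7 %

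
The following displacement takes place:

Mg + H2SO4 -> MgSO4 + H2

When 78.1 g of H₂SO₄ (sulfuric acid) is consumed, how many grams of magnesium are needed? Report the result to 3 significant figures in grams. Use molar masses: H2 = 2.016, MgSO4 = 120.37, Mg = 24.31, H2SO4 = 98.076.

n(H2SO4) = 78.10 g / 98.076 g/mol = 0.7963 mol.
From the equation the H2SO4:Mg mole ratio is 1:1, so n(Mg) = 0.7963 × 1/1 = 0.7963 mol.
Mass of Mg = 0.7963 mol × 24.31 g/mol = 19.36 g.

19.4 g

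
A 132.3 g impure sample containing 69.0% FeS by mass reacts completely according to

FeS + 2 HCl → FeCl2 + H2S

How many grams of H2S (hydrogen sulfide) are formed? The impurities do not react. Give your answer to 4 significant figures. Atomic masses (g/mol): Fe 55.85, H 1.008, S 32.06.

Mass of pure FeS = 132.3 g × 0.690 = 91.287 g.
M(FeS) = 55.85 + 32.06 = 87.91 g/mol.
M(H2S) = 2(1.008) + 32.06 = 34.076 g/mol.
n(FeS) = 91.287 g / 87.91 g/mol = 1.0384 mol.
From the equation the FeS:H2S mole ratio is 1:1, so n(H2S) = 1.0384 × 1/1 = 1.0384 mol.
Mass of H2S = 1.0384 mol × 34.076 g/mol = 35.385 g.

35.39 g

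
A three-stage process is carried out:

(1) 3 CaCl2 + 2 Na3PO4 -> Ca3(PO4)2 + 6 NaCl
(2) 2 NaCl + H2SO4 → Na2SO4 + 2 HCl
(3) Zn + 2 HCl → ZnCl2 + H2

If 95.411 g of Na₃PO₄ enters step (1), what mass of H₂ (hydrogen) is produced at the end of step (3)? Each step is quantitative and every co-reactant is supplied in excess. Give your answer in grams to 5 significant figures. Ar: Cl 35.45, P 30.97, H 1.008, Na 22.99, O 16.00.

1.7599 g

M(Na3PO4) = 3(22.99) + 30.97 + 4(16.00) = 163.94 g/mol.
M(H2) = 2(1.008) = 2.016 g/mol.
n(Na3PO4) = 95.411 / 163.94 = 0.581987 mol.
Reaction (1): Na3PO4→NaCl ratio 2:6 ⇒ n(NaCl) = 1.74596 mol.
Reaction (2): NaCl→HCl ratio 2:2 ⇒ n(HCl) = 1.74596 mol.
Reaction (3): HCl→H2 ratio 2:1 ⇒ n(H2) = 0.872981 mol.
Mass of H2 = 0.872981 × 2.016 = 1.75993 g.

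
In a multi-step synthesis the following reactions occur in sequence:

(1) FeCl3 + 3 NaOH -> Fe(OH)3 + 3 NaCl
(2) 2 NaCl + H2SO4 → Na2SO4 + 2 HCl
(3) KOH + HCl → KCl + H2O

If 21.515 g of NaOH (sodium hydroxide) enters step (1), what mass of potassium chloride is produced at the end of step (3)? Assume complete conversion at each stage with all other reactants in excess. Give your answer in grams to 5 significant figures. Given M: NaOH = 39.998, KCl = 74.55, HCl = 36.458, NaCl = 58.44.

40.101 g

n(NaOH) = 21.515 / 39.998 = 0.537902 mol.
Reaction (1): NaOH→NaCl ratio 3:3 ⇒ n(NaCl) = 0.537902 mol.
Reaction (2): NaCl→HCl ratio 2:2 ⇒ n(HCl) = 0.537902 mol.
Reaction (3): HCl→KCl ratio 1:1 ⇒ n(KCl) = 0.537902 mol.
Mass of KCl = 0.537902 × 74.55 = 40.1006 g.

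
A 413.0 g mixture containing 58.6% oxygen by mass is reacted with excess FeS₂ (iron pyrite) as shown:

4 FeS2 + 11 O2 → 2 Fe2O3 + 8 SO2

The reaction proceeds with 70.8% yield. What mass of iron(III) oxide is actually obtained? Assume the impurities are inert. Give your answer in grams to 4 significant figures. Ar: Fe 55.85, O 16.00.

Pure O2 available = 413.0 g × 0.586 = 242.02 g.
M(O2) = 2(16.00) = 32.00 g/mol.
M(Fe2O3) = 2(55.85) + 3(16.00) = 159.70 g/mol.
n(O2) = 242.02 g / 32.00 g/mol = 7.5631 mol.
From the equation the O2:Fe2O3 mole ratio is 11:2, so n(Fe2O3) = 7.5631 × 2/11 = 1.3751 mol.
Mass of Fe2O3 = 1.3751 mol × 159.70 g/mol = 219.60 g.
Actual mass collected = 219.60 g × 0.708 = 155.48 g.

155.5 g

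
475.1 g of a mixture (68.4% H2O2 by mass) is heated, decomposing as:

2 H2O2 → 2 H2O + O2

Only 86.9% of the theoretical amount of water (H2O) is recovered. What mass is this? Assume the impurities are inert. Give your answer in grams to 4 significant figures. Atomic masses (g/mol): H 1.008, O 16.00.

Pure H2O2 available = 475.1 g × 0.684 = 324.97 g.
M(H2O2) = 2(1.008) + 2(16.00) = 34.016 g/mol.
M(H2O) = 2(1.008) + 16.00 = 18.016 g/mol.
n(H2O2) = 324.97 g / 34.016 g/mol = 9.5534 mol.
From the equation the H2O2:H2O mole ratio is 2:2, so n(H2O) = 9.5534 × 2/2 = 9.5534 mol.
Mass of H2O = 9.5534 mol × 18.016 g/mol = 172.11 g.
Actual mass collected = 172.11 g × 0.869 = 149.57 g.

149.6 g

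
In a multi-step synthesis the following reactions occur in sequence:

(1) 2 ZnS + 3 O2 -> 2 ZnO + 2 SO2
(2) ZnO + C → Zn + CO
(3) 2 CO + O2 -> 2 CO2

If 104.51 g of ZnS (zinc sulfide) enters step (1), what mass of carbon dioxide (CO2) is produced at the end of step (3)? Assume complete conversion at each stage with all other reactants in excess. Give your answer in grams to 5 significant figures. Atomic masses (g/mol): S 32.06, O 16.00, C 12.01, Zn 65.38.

47.203 g

M(ZnS) = 65.38 + 32.06 = 97.44 g/mol.
M(CO2) = 12.01 + 2(16.00) = 44.01 g/mol.
n(ZnS) = 104.51 / 97.44 = 1.07256 mol.
Reaction (1): ZnS→ZnO ratio 2:2 ⇒ n(ZnO) = 1.07256 mol.
Reaction (2): ZnO→CO ratio 1:1 ⇒ n(CO) = 1.07256 mol.
Reaction (3): CO→CO2 ratio 2:2 ⇒ n(CO2) = 1.07256 mol.
Mass of CO2 = 1.07256 × 44.01 = 47.2033 g.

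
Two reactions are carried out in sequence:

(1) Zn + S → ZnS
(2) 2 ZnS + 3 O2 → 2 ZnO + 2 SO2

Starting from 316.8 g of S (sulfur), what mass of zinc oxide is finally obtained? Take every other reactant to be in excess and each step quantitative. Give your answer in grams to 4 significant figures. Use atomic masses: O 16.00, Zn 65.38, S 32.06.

804.2 g

M(S) = 32.06 g/mol.
M(ZnO) = 65.38 + 16.00 = 81.38 g/mol.
n(S) = 316.80 / 32.06 = 9.8815 mol.
Step 1 gives a 1:1 ratio of S to ZnS, so n(ZnS) = 9.8815 mol.
In step 2 the ZnS:ZnO ratio is 2:2, so n(ZnO) = 9.8815 mol.
Mass of ZnO = 9.8815 × 81.38 = 804.15 g.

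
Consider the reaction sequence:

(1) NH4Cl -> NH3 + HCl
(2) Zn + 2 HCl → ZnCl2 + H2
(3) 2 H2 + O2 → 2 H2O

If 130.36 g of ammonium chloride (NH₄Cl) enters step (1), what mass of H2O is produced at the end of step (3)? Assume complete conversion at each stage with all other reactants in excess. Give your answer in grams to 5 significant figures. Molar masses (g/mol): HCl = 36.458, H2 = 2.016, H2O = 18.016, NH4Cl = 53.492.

21.952 g

n(NH4Cl) = 130.36 / 53.492 = 2.43700 mol.
Reaction (1): NH4Cl→HCl ratio 1:1 ⇒ n(HCl) = 2.43700 mol.
Reaction (2): HCl→H2 ratio 2:1 ⇒ n(H2) = 1.21850 mol.
Reaction (3): H2→H2O ratio 2:2 ⇒ n(H2O) = 1.21850 mol.
Mass of H2O = 1.21850 × 18.016 = 21.9525 g.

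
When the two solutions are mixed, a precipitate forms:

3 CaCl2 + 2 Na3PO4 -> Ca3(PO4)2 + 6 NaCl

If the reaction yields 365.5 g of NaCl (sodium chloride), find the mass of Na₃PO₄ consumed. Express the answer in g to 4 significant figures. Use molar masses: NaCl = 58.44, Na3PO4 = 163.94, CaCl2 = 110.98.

n(NaCl) = 365.50 g / 58.44 g/mol = 6.2543 mol.
From the equation the NaCl:Na3PO4 mole ratio is 6:2, so n(Na3PO4) = 6.2543 × 2/6 = 2.0848 mol.
Mass of Na3PO4 = 2.0848 mol × 163.94 g/mol = 341.78 g.

341.8 g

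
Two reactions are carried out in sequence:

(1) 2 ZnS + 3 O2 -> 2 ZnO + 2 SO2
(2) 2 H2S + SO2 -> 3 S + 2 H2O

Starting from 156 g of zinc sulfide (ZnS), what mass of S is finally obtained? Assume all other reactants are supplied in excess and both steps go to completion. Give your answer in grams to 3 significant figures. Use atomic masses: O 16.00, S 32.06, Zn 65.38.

154 g

M(ZnS) = 65.38 + 32.06 = 97.44 g/mol.
M(S) = 32.06 g/mol.
n(ZnS) = 156.0 / 97.44 = 1.601 mol.
Step 1 gives a 2:2 ratio of ZnS to SO2, so n(SO2) = 1.601 mol.
In step 2 the SO2:S ratio is 1:3, so n(S) = 4.803 mol.
Mass of S = 4.803 × 32.06 = 154.0 g.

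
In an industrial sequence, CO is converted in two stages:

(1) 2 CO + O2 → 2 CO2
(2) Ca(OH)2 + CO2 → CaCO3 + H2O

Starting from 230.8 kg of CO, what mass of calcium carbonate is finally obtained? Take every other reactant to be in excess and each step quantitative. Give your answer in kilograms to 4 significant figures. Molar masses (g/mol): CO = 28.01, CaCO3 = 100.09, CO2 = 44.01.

230.8 kg = 230800 g.
n(CO) = 230800 / 28.01 = 8239.9 mol.
Step 1 gives a 2:2 ratio of CO to CO2, so n(CO2) = 8239.9 mol.
In step 2 the CO2:CaCO3 ratio is 1:1, so n(CaCO3) = 8239.9 mol.
Mass of CaCO3 = 8239.9 × 100.09 = 824730 g = 824.7 kg.

824.7 kg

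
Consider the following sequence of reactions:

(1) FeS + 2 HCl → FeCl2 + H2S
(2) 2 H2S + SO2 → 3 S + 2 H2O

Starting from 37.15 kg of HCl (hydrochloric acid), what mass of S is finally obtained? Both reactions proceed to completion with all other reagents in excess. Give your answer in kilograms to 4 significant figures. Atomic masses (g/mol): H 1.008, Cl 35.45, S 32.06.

M(HCl) = 1.008 + 35.45 = 36.458 g/mol.
M(S) = 32.06 g/mol.
37.15 kg = 37150 g.
n(HCl) = 37150 / 36.458 = 1019.0 mol.
Step 1 gives a 2:1 ratio of HCl to H2S, so n(H2S) = 509.49 mol.
In step 2 the H2S:S ratio is 2:3, so n(S) = 764.24 mol.
Mass of S = 764.24 × 32.06 = 24501 g = 24.50 kg.

24.50 kg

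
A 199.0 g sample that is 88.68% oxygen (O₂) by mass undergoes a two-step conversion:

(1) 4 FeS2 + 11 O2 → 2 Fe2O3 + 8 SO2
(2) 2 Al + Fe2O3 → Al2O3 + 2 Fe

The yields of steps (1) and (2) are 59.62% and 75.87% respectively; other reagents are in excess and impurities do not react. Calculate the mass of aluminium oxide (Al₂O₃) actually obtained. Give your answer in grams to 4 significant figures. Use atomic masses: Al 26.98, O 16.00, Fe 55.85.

46.24 g

Pure O2 = 199.0 × 0.8868 = 176.47 g.
M(O2) = 2(16.00) = 32.00 g/mol.
M(Al2O3) = 2(26.98) + 3(16.00) = 101.96 g/mol.
n(O2) = 176.47 / 32.00 = 5.5148 mol.
Step 1 (O2:Fe2O3 = 11:2): theoretical n(Fe2O3) = 1.0027 mol; at 59.62% yield, n(Fe2O3) = 0.59780 mol.
Step 2 (Fe2O3:Al2O3 = 1:1): theoretical n(Al2O3) = 0.59780 mol, so theoretical mass = 0.59780 × 101.96 = 60.952 g.
At 75.87% yield, actual mass of Al2O3 = 60.952 × 0.7587 = 46.244 g.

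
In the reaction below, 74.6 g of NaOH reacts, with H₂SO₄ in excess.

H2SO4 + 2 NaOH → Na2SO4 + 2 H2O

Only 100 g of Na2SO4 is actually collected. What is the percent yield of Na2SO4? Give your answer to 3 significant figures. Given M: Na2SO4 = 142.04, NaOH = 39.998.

75.5 %

n(NaOH) = 74.60 g / 39.998 g/mol = 1.865 mol.
From the equation the NaOH:Na2SO4 mole ratio is 2:1, so n(Na2SO4) = 1.865 × 1/2 = 0.9325 mol.
Mass of Na2SO4 = 0.9325 mol × 142.04 g/mol = 132.5 g.
This is the theoretical yield. Percent yield = 100 g / 132.5 g × 100% = 75.50%.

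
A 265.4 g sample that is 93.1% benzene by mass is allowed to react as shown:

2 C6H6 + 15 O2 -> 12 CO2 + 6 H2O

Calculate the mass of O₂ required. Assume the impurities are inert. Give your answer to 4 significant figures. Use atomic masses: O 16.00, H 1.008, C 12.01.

Mass of pure C6H6 = 265.4 g × 0.931 = 247.09 g.
M(C6H6) = 6(12.01) + 6(1.008) = 78.108 g/mol.
M(O2) = 2(16.00) = 32.00 g/mol.
n(C6H6) = 247.09 g / 78.108 g/mol = 3.1634 mol.
From the equation the C6H6:O2 mole ratio is 2:15, so n(O2) = 3.1634 × 15/2 = 23.726 mol.
Mass of O2 = 23.726 mol × 32.00 g/mol = 759.22 g.

759.2 g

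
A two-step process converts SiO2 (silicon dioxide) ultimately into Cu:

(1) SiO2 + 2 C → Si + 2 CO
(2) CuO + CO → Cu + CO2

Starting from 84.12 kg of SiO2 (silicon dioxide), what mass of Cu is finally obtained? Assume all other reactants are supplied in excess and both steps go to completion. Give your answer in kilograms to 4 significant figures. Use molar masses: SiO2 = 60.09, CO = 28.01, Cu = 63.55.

177.9 kg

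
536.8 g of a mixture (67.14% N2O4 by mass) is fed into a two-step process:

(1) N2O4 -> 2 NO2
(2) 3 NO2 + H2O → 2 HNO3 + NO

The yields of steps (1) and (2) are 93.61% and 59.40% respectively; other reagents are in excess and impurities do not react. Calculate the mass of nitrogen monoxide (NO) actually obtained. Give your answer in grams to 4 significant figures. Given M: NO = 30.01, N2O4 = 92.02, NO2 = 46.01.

Pure N2O4 = 536.8 × 0.6714 = 360.41 g.
n(N2O4) = 360.41 / 92.02 = 3.9166 mol.
Step 1 (N2O4:NO2 = 1:2): theoretical n(NO2) = 7.8332 mol; at 93.61% yield, n(NO2) = 7.3327 mol.
Step 2 (NO2:NO = 3:1): theoretical n(NO) = 2.4442 mol, so theoretical mass = 2.4442 × 30.01 = 73.351 g.
At 59.40% yield, actual mass of NO = 73.351 × 0.5940 = 43.571 g.

43.57 g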